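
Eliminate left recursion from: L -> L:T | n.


Left-recursive alternatives: L:T; non-recursive: n
Introduce L': L -> nL', L' -> :TL' | ε


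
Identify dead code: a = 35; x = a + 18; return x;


a is read by x's definition; x is returned
No dead code


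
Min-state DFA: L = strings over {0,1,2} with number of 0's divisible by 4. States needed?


Track (count of 0) mod 4: states 0..3, accept at 0
Minimal DFA: 4 states


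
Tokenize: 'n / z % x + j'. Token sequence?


Scan left to right, longest-match per lexeme
Tokens: ID(n), OP(/), ID(z), OP(%), ID(x), OP(+), ID(j)


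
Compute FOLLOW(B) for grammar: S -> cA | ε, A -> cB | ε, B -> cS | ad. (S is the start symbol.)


$ ∈ FOLLOW(S). For each A -> αBβ: add FIRST(β)\{ε} to FOLLOW(B); if β nullable, add FOLLOW(A).
FOLLOW(B) = {$}


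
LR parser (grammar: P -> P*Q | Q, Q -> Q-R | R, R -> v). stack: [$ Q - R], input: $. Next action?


handle 'Q-R' on top
Action: reduce (Q -> Q-R)


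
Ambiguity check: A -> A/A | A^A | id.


'id/id^id' has two parse trees (no precedence encoded between / and ^)
Ambiguous


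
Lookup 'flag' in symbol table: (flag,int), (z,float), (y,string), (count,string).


Lookup 'flag' → type int


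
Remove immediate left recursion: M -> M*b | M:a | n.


Left-recursive alternatives: M*b, M:a; non-recursive: n
Introduce M': M -> nM', M' -> *bM' | :aM' | ε


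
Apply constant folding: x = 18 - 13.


18 - 13 = 5 at compile time
Optimized: x = 5


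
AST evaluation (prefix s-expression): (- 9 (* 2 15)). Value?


Evaluate inner: (* 2 15) = 30
Evaluate root: (- 9 30) = -21
Result: -21


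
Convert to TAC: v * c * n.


Break into single-operator statements:
t1 = v * c
t2 = t1 * n


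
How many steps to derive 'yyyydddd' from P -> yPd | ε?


Derivation: P => yPd => yyPdd => yyyPddd => yyyyPdddd => yyyydddd
Steps: 5


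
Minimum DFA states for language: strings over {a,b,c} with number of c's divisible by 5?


Track (count of c) mod 5: states 0..4, accept at 0
Minimal DFA: 5 states


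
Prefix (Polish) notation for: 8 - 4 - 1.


left-to-right (same/higher precedence on left): tree is (- (- 8 4) 1)
Prefix: - - 8 4 1


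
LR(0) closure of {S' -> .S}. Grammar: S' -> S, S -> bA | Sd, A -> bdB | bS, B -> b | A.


Start: S' -> .S
For each item with dot before a nonterminal B, add B -> .γ for every B-production
Closure: [S' -> .S, S -> .bA, S -> .Sd]


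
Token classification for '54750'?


Pattern: digits only
Type: INTEGER_LITERAL


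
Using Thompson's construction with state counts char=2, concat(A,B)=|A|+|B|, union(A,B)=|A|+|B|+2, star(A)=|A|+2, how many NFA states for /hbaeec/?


Syntax tree has 6 char leaf(s), 0 union(s), 0 star(s)
chars contribute 6×2 = 12; each union adds +2; each star adds +2
Total: 12 + 0 + 0 = 12 states


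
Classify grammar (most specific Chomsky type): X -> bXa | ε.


Single nonterminal LHS, but b^n a^n is not regular
Classification: Type 2 (Context-Free)


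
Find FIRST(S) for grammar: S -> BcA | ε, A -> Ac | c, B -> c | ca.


Per alternative of S: FIRST(BcA) = {c}; FIRST(ε) = {ε}
FIRST(S) = {c, ε}


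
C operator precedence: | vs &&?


'|' is bitwise OR (level 3); '&&' is logical AND (level 2)
Higher level binds tighter
'|' has higher precedence than '&&'


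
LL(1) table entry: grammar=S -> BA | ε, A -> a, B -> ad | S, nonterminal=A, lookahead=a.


For [A, a]: 'a' ∈ FIRST(a)
Entry: A -> a


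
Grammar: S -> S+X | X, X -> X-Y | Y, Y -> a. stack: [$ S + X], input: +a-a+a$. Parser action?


handle 'S+X' on top; lookahead ∈ FOLLOW(S) = {+, $}
Action: reduce (S -> S+X)


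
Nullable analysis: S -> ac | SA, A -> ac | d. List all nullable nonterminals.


A nonterminal is nullable iff some alternative derives ε (directly, or every symbol in it is nullable)
Nullable: {}


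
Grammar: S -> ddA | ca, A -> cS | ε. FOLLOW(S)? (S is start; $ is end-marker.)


$ ∈ FOLLOW(S). For each A -> αBβ: add FIRST(β)\{ε} to FOLLOW(B); if β nullable, add FOLLOW(A).
FOLLOW(S) = {$}


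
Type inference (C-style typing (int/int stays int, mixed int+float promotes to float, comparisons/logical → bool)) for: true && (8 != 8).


Operand types: bool && bool
Rule: logical operators take bool operands and yield bool
Result type: bool


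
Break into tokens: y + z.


Scan left to right, longest-match per lexeme
Tokens: ID(y), OP(+), ID(z)


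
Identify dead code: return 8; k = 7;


statement follows a return and is unreachable
Dead: 'k = 7'


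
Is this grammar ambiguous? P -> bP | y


right-linear, alternatives start with distinct terminals 'b' vs 'y': unique leftmost derivation
Unambiguous


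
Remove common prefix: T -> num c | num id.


Common prefix: 'num'
Factored: T -> num T', T' -> c | id


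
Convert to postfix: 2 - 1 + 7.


Left to right (same or higher precedence on left)
Postfix: 2 1 - 7 +


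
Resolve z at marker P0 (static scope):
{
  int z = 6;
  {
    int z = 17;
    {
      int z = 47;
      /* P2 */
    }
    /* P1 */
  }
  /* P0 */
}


z declared in the same block as P0
z = 6


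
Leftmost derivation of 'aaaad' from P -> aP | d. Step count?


Derivation: P => aP => aaP => aaaP => aaaaP => aaaad
Steps: 5


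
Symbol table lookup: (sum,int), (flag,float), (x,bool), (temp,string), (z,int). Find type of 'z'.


Lookup 'z' → type int


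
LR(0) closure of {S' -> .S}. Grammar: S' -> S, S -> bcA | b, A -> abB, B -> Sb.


Start: S' -> .S
For each item with dot before a nonterminal B, add B -> .γ for every B-production
Closure: [S' -> .S, S -> .bcA, S -> .b]


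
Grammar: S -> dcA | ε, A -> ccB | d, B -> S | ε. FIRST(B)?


Per alternative of B: FIRST(S) = {d, ε}; FIRST(ε) = {ε}
FIRST(B) = {d, ε}


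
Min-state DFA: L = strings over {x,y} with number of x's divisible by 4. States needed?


Track (count of x) mod 4: states 0..3, accept at 0
Minimal DFA: 4 states


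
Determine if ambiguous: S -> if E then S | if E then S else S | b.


dangling else: 'if E then if E then b else b' parses two ways
Ambiguous


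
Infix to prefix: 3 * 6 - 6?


left-to-right (same/higher precedence on left): tree is (- (* 3 6) 6)
Prefix: - * 3 6 6


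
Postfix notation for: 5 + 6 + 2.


Left to right (same or higher precedence on left)
Postfix: 5 6 + 2 +


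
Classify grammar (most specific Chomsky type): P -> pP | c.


Right-linear: every RHS is a terminal or a terminal followed by one nonterminal
Classification: Type 3 (Regular)


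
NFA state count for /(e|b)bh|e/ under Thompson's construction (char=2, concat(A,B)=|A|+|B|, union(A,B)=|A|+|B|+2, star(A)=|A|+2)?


Syntax tree has 5 char leaf(s), 2 union(s), 0 star(s)
chars contribute 5×2 = 10; each union adds +2; each star adds +2
Total: 10 + 4 + 0 = 14 states


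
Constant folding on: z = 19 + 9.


19 + 9 = 28 at compile time
Optimized: z = 28


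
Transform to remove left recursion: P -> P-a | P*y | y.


Left-recursive alternatives: P-a, P*y; non-recursive: y
Introduce P': P -> yP', P' -> -aP' | *yP' | ε


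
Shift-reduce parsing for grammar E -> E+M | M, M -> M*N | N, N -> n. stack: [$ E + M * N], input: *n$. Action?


handle 'M*N' on top
Action: reduce (M -> M*N)


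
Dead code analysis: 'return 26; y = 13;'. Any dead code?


statement follows a return and is unreachable
Dead: 'y = 13'


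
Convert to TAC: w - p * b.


Break into single-operator statements:
t1 = p * b
t2 = w - t1


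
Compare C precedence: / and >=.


'/' is multiplicative (level 10); '>=' is relational (level 7)
Higher level binds tighter
'/' has higher precedence than '>='


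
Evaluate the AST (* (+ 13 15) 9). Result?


Evaluate inner: (+ 13 15) = 28
Evaluate root: (* 28 9) = 252
Result: 252


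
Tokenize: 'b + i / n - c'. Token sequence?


Scan left to right, longest-match per lexeme
Tokens: ID(b), OP(+), ID(i), OP(/), ID(n), OP(-), ID(c)


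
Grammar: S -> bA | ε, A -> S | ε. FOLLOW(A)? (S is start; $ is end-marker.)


$ ∈ FOLLOW(S). For each A -> αBβ: add FIRST(β)\{ε} to FOLLOW(B); if β nullable, add FOLLOW(A).
FOLLOW(A) = {$}


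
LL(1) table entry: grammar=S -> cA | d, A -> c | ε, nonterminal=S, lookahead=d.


For [S, d]: 'd' ∈ FIRST(d)
Entry: S -> d


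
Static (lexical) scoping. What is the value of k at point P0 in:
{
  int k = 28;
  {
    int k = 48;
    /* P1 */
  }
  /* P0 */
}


k declared in the same block as P0
k = 28


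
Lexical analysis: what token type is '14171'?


Pattern: digits only
Type: INTEGER_LITERAL


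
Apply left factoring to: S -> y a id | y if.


Common prefix: 'y'
Factored: S -> y S', S' -> a id | if


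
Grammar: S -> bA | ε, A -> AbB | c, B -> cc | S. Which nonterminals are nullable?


A nonterminal is nullable iff some alternative derives ε (directly, or every symbol in it is nullable)
Nullable: {B, S}


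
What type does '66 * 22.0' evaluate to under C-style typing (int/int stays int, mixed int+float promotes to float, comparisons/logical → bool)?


Operand types: int * float
Rule: mixed int/float promotes to float; int/int stays int
Result type: float


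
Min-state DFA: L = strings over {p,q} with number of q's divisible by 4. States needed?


Track (count of q) mod 4: states 0..3, accept at 0
Minimal DFA: 4 states


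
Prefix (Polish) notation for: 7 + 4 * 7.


'*' binds tighter: tree is (+ 7 (* 4 7))
Prefix: + 7 * 4 7


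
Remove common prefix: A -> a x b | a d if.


Common prefix: 'a'
Factored: A -> a A', A' -> x b | d if


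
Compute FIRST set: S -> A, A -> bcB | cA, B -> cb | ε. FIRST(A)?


Per alternative of A: FIRST(bcB) = {b}; FIRST(cA) = {c}
FIRST(A) = {b, c}


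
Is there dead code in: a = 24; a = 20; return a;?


first assignment to a is overwritten before any read
Dead: 'a = 24'


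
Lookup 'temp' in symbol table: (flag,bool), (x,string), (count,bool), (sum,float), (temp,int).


Lookup 'temp' → type int


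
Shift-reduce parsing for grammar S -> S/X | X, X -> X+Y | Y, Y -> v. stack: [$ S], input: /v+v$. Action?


shift '/' to continue S -> S/X
Action: shift


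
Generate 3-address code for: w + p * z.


Break into single-operator statements:
t1 = p * z
t2 = w + t1


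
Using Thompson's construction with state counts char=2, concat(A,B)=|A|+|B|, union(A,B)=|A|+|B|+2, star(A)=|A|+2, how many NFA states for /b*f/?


Syntax tree has 2 char leaf(s), 0 union(s), 1 star(s)
chars contribute 2×2 = 4; each union adds +2; each star adds +2
Total: 4 + 0 + 2 = 6 states


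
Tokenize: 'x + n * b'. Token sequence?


Scan left to right, longest-match per lexeme
Tokens: ID(x), OP(+), ID(n), OP(*), ID(b)


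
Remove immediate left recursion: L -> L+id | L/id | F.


Left-recursive alternatives: L+id, L/id; non-recursive: F
Introduce L': L -> FL', L' -> +idL' | /idL' | ε


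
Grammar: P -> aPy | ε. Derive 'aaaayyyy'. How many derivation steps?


Derivation: P => aPy => aaPyy => aaaPyyy => aaaaPyyyy => aaaayyyy
Steps: 5


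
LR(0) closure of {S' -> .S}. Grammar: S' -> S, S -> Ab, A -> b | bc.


Start: S' -> .S
For each item with dot before a nonterminal B, add B -> .γ for every B-production
Closure: [S' -> .S, S -> .Ab, A -> .b, A -> .bc]


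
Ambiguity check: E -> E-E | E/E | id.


'id-id/id' has two parse trees (no precedence encoded between - and /)
Ambiguous


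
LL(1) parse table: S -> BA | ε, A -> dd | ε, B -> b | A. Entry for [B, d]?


For [B, d]: 'd' ∈ FIRST(A)
Entry: B -> A


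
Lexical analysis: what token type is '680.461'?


Pattern: digits with a decimal point
Type: FLOAT_LITERAL


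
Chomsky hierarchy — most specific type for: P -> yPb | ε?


Single nonterminal LHS, but y^n b^n is not regular
Classification: Type 2 (Context-Free)


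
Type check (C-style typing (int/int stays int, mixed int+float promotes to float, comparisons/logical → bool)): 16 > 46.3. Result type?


Operand types: int > float
Rule: comparison yields bool
Result type: bool


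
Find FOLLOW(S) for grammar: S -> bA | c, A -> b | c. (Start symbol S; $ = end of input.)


$ ∈ FOLLOW(S). For each A -> αBβ: add FIRST(β)\{ε} to FOLLOW(B); if β nullable, add FOLLOW(A).
FOLLOW(S) = {$}


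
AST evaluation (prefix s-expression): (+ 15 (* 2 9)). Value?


Evaluate inner: (* 2 9) = 18
Evaluate root: (+ 15 18) = 33
Result: 33


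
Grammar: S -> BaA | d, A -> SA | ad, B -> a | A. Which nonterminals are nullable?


A nonterminal is nullable iff some alternative derives ε (directly, or every symbol in it is nullable)
Nullable: {}


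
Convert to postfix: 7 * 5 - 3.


Left to right (same or higher precedence on left)
Postfix: 7 5 * 3 -


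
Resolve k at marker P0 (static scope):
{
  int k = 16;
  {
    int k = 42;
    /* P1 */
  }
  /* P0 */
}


k declared in the same block as P0
k = 16


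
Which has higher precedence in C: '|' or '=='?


'==' is equality (level 6); '|' is bitwise OR (level 3)
Higher level binds tighter
'==' has higher precedence than '|'


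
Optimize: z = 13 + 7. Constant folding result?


13 + 7 = 20 at compile time
Optimized: z = 20


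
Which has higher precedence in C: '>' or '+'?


'+' is additive (level 9); '>' is relational (level 7)
Higher level binds tighter
'+' has higher precedence than '>'


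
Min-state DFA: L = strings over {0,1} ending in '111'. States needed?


Track the longest suffix of input matching a prefix of '111': 4 classes (prefixes of length 0..3)
Minimal DFA: 4 states


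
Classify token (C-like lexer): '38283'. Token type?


Pattern: digits only
Type: INTEGER_LITERAL


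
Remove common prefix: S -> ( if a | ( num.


Common prefix: '('
Factored: S -> ( S', S' -> if a | num


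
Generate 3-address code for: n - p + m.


Break into single-operator statements:
t1 = n - p
t2 = t1 + m


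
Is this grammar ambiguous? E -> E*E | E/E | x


'x*x/x' has two parse trees (no precedence encoded between * and /)
Ambiguous


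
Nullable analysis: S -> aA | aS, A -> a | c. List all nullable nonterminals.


A nonterminal is nullable iff some alternative derives ε (directly, or every symbol in it is nullable)
Nullable: {}


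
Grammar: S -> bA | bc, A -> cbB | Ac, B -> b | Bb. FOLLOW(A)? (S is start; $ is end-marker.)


$ ∈ FOLLOW(S). For each A -> αBβ: add FIRST(β)\{ε} to FOLLOW(B); if β nullable, add FOLLOW(A).
FOLLOW(A) = {$, c}


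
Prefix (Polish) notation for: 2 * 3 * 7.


left-to-right (same/higher precedence on left): tree is (* (* 2 3) 7)
Prefix: * * 2 3 7


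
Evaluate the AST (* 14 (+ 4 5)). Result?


Evaluate inner: (+ 4 5) = 9
Evaluate root: (* 14 9) = 126
Result: 126


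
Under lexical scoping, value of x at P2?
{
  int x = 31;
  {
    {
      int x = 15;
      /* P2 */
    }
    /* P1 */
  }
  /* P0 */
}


x declared in the same block as P2
x = 15


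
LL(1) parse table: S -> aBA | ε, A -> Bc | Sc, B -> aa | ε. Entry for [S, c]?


For [S, c]: ε is nullable and 'c' ∈ FOLLOW(S)
Entry: S -> ε


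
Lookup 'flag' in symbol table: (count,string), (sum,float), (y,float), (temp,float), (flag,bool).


Lookup 'flag' → type bool


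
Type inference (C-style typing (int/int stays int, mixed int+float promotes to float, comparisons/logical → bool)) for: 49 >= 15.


Operand types: int >= int
Rule: comparison yields bool
Result type: bool


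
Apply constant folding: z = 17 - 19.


17 - 19 = -2 at compile time
Optimized: z = -2


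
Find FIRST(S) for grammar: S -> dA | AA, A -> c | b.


Per alternative of S: FIRST(dA) = {d}; FIRST(AA) = {b, c}
FIRST(S) = {b, c, d}


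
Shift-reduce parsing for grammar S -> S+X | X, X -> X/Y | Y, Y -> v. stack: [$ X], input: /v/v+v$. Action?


shift '/' to continue X -> X/Y
Action: shift


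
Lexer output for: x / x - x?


Scan left to right, longest-match per lexeme
Tokens: ID(x), OP(/), ID(x), OP(-), ID(x)


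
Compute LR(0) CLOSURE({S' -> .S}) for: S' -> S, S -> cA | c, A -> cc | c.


Start: S' -> .S
For each item with dot before a nonterminal B, add B -> .γ for every B-production
Closure: [S' -> .S, S -> .cA, S -> .c]


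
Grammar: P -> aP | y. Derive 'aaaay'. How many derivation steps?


Derivation: P => aP => aaP => aaaP => aaaaP => aaaay
Steps: 5


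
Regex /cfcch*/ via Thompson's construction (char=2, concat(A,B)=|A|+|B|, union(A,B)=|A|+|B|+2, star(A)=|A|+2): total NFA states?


Syntax tree has 5 char leaf(s), 0 union(s), 1 star(s)
chars contribute 5×2 = 10; each union adds +2; each star adds +2
Total: 10 + 0 + 2 = 12 states


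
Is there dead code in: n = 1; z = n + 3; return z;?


n is read by z's definition; z is returned
No dead code


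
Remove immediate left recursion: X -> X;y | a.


Left-recursive alternatives: X;y; non-recursive: a
Introduce X': X -> aX', X' -> ;yX' | ε


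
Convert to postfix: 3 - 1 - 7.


Left to right (same or higher precedence on left)
Postfix: 3 1 - 7 -


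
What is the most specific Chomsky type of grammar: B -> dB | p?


Right-linear: every RHS is a terminal or a terminal followed by one nonterminal
Classification: Type 3 (Regular)


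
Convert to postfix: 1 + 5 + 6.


Left to right (same or higher precedence on left)
Postfix: 1 5 + 6 +


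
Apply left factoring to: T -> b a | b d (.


Common prefix: 'b'
Factored: T -> b T', T' -> a | d (


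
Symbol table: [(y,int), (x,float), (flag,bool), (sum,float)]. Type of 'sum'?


Lookup 'sum' → type float


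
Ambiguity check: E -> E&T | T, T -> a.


precedence layered via separate nonterminal T: deterministic
Unambiguous


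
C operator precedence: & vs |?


'&' is bitwise AND (level 5); '|' is bitwise OR (level 3)
Higher level binds tighter
'&' has higher precedence than '|'


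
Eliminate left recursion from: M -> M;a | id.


Left-recursive alternatives: M;a; non-recursive: id
Introduce M': M -> idM', M' -> ;aM' | ε


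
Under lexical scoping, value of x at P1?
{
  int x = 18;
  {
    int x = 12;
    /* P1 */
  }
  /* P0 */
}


x declared in the same block as P1
x = 12


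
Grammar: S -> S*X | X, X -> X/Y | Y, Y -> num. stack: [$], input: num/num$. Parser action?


no handle on stack; shift 'num'
Action: shift


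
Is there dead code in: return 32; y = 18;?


statement follows a return and is unreachable
Dead: 'y = 18'


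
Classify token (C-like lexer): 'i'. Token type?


Pattern: letter/underscore followed by alphanumerics, not a keyword
Type: IDENTIFIER


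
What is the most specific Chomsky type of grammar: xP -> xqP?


LHS has context (more than one symbol) and |LHS| ≤ |RHS|
Classification: Type 1 (Context-Sensitive)


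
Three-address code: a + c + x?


Break into single-operator statements:
t1 = a + c
t2 = t1 + x


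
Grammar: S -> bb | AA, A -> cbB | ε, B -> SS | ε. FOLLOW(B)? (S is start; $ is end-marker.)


$ ∈ FOLLOW(S). For each A -> αBβ: add FIRST(β)\{ε} to FOLLOW(B); if β nullable, add FOLLOW(A).
FOLLOW(B) = {$, b, c}


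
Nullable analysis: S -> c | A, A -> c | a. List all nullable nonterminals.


A nonterminal is nullable iff some alternative derives ε (directly, or every symbol in it is nullable)
Nullable: {}


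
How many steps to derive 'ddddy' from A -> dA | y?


Derivation: A => dA => ddA => dddA => ddddA => ddddy
Steps: 5


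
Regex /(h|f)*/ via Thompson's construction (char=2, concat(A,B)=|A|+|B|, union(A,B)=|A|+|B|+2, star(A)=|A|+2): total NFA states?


Syntax tree has 2 char leaf(s), 1 union(s), 1 star(s)
chars contribute 2×2 = 4; each union adds +2; each star adds +2
Total: 4 + 2 + 2 = 8 states


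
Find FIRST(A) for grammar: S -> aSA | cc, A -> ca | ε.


Per alternative of A: FIRST(ca) = {c}; FIRST(ε) = {ε}
FIRST(A) = {c, ε}


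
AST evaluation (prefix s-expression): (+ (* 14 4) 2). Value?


Evaluate inner: (* 14 4) = 56
Evaluate root: (+ 56 2) = 58
Result: 58


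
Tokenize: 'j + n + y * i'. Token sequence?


Scan left to right, longest-match per lexeme
Tokens: ID(j), OP(+), ID(n), OP(+), ID(y), OP(*), ID(i)


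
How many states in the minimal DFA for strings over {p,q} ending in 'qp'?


Track the longest suffix of input matching a prefix of 'qp': 3 classes (prefixes of length 0..2)
Minimal DFA: 3 states


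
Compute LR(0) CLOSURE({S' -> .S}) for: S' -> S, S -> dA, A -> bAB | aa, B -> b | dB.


Start: S' -> .S
For each item with dot before a nonterminal B, add B -> .γ for every B-production
Closure: [S' -> .S, S -> .dA]


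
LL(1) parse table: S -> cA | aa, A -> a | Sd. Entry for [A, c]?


For [A, c]: 'c' ∈ FIRST(Sd)
Entry: A -> Sd


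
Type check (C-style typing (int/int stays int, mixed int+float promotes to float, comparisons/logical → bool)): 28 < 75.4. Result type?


Operand types: int < float
Rule: comparison yields bool
Result type: bool


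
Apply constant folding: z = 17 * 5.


17 * 5 = 85 at compile time
Optimized: z = 85


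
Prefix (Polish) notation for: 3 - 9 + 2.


left-to-right (same/higher precedence on left): tree is (+ (- 3 9) 2)
Prefix: + - 3 9 2


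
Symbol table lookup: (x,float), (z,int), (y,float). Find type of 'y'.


Lookup 'y' → type float


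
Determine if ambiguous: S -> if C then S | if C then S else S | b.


dangling else: 'if C then if C then b else b' parses two ways
Ambiguous


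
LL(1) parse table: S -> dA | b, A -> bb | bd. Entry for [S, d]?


For [S, d]: 'd' ∈ FIRST(dA)
Entry: S -> dA


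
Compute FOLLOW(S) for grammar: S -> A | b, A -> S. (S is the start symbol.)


$ ∈ FOLLOW(S). For each A -> αBβ: add FIRST(β)\{ε} to FOLLOW(B); if β nullable, add FOLLOW(A).
FOLLOW(S) = {$}


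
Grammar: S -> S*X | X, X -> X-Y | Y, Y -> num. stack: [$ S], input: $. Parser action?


start symbol S on stack, input exhausted
Action: accept


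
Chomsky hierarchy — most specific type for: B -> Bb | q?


Left-linear: every RHS is a terminal or one nonterminal followed by a terminal
Classification: Type 3 (Regular)


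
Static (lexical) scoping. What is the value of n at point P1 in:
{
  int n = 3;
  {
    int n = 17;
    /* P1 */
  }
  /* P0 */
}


n declared in the same block as P1
n = 17


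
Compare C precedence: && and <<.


'<<' is shift (level 8); '&&' is logical AND (level 2)
Higher level binds tighter
'<<' has higher precedence than '&&'


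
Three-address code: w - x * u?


Break into single-operator statements:
t1 = x * u
t2 = w - t1


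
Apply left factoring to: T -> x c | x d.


Common prefix: 'x'
Factored: T -> x T', T' -> c | d


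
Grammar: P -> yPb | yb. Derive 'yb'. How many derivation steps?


Derivation: P => yb
Steps: 1


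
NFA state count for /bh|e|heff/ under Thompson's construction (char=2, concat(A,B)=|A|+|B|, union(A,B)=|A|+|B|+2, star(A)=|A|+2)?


Syntax tree has 7 char leaf(s), 2 union(s), 0 star(s)
chars contribute 7×2 = 14; each union adds +2; each star adds +2
Total: 14 + 4 + 0 = 18 states


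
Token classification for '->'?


Pattern: operator symbol
Type: OPERATOR


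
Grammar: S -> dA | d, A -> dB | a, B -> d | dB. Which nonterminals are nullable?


A nonterminal is nullable iff some alternative derives ε (directly, or every symbol in it is nullable)
Nullable: {}


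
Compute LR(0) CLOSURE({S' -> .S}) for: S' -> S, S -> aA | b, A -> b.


Start: S' -> .S
For each item with dot before a nonterminal B, add B -> .γ for every B-production
Closure: [S' -> .S, S -> .aA, S -> .b]


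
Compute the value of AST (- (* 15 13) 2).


Evaluate inner: (* 15 13) = 195
Evaluate root: (- 195 2) = 193
Result: 193


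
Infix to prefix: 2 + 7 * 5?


'*' binds tighter: tree is (+ 2 (* 7 5))
Prefix: + 2 * 7 5


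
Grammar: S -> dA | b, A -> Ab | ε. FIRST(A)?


Per alternative of A: FIRST(Ab) = {b}; FIRST(ε) = {ε}
FIRST(A) = {b, ε}


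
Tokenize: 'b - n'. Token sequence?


Scan left to right, longest-match per lexeme
Tokens: ID(b), OP(-), ID(n)


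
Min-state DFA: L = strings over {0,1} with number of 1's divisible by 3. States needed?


Track (count of 1) mod 3: states 0..2, accept at 0
Minimal DFA: 3 states


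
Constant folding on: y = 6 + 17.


6 + 17 = 23 at compile time
Optimized: y = 23


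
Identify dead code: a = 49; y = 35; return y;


a is assigned but never read
Dead: 'a = 49'


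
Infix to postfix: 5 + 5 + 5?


Left to right (same or higher precedence on left)
Postfix: 5 5 + 5 +


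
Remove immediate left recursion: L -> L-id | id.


Left-recursive alternatives: L-id; non-recursive: id
Introduce L': L -> idL', L' -> -idL' | ε


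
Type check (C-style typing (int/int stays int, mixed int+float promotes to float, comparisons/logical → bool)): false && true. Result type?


Operand types: bool && bool
Rule: logical operators take bool operands and yield bool
Result type: bool


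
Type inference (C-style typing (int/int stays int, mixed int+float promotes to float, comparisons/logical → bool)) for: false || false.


Operand types: bool || bool
Rule: logical operators take bool operands and yield bool
Result type: bool


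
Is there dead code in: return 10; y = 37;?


statement follows a return and is unreachable
Dead: 'y = 37'


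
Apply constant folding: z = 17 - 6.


17 - 6 = 11 at compile time
Optimized: z = 11


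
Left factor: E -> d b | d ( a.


Common prefix: 'd'
Factored: E -> d E', E' -> b | ( a


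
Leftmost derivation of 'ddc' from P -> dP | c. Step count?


Derivation: P => dP => ddP => ddc
Steps: 3


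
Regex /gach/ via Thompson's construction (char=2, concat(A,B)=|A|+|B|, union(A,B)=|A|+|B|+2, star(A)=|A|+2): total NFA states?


Syntax tree has 4 char leaf(s), 0 union(s), 0 star(s)
chars contribute 4×2 = 8; each union adds +2; each star adds +2
Total: 8 + 0 + 0 = 8 states


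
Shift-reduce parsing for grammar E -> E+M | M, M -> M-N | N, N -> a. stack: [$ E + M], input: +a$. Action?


handle 'E+M' on top; lookahead ∈ FOLLOW(E) = {+, $}
Action: reduce (E -> E+M)


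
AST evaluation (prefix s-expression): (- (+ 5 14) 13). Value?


Evaluate inner: (+ 5 14) = 19
Evaluate root: (- 19 13) = 6
Result: 6


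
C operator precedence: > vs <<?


'<<' is shift (level 8); '>' is relational (level 7)
Higher level binds tighter
'<<' has higher precedence than '>'


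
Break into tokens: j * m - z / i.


Scan left to right, longest-match per lexeme
Tokens: ID(j), OP(*), ID(m), OP(-), ID(z), OP(/), ID(i)


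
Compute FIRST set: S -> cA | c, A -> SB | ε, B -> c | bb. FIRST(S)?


Per alternative of S: FIRST(cA) = {c}; FIRST(c) = {c}
FIRST(S) = {c}


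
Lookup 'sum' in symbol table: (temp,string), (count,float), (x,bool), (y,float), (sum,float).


Lookup 'sum' → type float


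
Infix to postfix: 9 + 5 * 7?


* has higher precedence, evaluate 5*7 first
Postfix: 9 5 7 * +


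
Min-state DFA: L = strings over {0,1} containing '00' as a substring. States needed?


KMP-style automaton: 2 progress states + 1 absorbing accept = 3
Minimal DFA: 3 states


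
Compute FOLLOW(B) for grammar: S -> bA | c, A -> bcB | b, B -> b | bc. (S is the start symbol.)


$ ∈ FOLLOW(S). For each A -> αBβ: add FIRST(β)\{ε} to FOLLOW(B); if β nullable, add FOLLOW(A).
FOLLOW(B) = {$}


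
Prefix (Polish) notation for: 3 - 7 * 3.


'*' binds tighter: tree is (- 3 (* 7 3))
Prefix: - 3 * 7 3


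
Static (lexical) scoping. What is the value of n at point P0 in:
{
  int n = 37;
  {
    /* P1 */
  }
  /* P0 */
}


n declared in the same block as P0
n = 37


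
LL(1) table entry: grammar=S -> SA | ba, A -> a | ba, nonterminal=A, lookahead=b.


For [A, b]: 'b' ∈ FIRST(ba)
Entry: A -> ba


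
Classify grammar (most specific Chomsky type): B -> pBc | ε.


Single nonterminal LHS, but p^n c^n is not regular
Classification: Type 2 (Context-Free)


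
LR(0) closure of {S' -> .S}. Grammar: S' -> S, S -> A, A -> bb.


Start: S' -> .S
For each item with dot before a nonterminal B, add B -> .γ for every B-production
Closure: [S' -> .S, S -> .A, A -> .bb]


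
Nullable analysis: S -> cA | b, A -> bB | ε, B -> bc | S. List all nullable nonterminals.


A nonterminal is nullable iff some alternative derives ε (directly, or every symbol in it is nullable)
Nullable: {A}


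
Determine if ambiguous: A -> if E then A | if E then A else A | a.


dangling else: 'if E then if E then a else a' parses two ways
Ambiguous


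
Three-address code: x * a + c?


Break into single-operator statements:
t1 = x * a
t2 = t1 + c


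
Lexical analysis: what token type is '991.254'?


Pattern: digits with a decimal point
Type: FLOAT_LITERAL


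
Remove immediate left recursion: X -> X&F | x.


Left-recursive alternatives: X&F; non-recursive: x
Introduce X': X -> xX', X' -> &FX' | ε


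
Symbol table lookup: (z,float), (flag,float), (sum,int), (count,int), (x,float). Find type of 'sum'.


Lookup 'sum' → type int


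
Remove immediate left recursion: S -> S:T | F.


Left-recursive alternatives: S:T; non-recursive: F
Introduce S': S -> FS', S' -> :TS' | ε


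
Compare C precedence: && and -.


'-' is additive (level 9); '&&' is logical AND (level 2)
Higher level binds tighter
'-' has higher precedence than '&&'


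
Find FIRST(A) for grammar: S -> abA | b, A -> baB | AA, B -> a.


Per alternative of A: FIRST(baB) = {b}; FIRST(AA) = {b}
FIRST(A) = {b}


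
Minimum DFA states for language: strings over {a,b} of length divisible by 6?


Track length mod 6: states 0..5, accept at 0
Minimal DFA: 6 states


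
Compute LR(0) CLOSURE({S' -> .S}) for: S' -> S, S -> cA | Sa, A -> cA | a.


Start: S' -> .S
For each item with dot before a nonterminal B, add B -> .γ for every B-production
Closure: [S' -> .S, S -> .cA, S -> .Sa]


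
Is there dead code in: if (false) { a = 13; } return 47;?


condition is constant false, so the whole block is unreachable
Dead: 'if (false) { a = 13; }'


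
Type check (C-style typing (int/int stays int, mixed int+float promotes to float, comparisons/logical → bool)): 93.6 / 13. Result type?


Operand types: float / int
Rule: mixed int/float promotes to float; int/int stays int
Result type: float


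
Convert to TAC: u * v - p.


Break into single-operator statements:
t1 = u * v
t2 = t1 - p


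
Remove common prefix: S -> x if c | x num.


Common prefix: 'x'
Factored: S -> x S', S' -> if c | num


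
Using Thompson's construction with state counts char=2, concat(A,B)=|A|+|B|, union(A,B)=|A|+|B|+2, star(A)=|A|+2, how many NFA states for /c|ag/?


Syntax tree has 3 char leaf(s), 1 union(s), 0 star(s)
chars contribute 3×2 = 6; each union adds +2; each star adds +2
Total: 6 + 2 + 0 = 8 states


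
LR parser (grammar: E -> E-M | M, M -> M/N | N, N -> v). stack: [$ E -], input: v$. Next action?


no handle ('E-' is not any RHS); shift 'v'
Action: shift


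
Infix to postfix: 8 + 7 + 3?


Left to right (same or higher precedence on left)
Postfix: 8 7 + 3 +


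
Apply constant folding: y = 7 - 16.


7 - 16 = -9 at compile time
Optimized: y = -9


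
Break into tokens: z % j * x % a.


Scan left to right, longest-match per lexeme
Tokens: ID(z), OP(%), ID(j), OP(*), ID(x), OP(%), ID(a)


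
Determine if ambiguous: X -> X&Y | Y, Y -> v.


precedence layered via separate nonterminal Y: deterministic
Unambiguous


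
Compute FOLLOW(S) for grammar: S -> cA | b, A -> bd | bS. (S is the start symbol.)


$ ∈ FOLLOW(S). For each A -> αBβ: add FIRST(β)\{ε} to FOLLOW(B); if β nullable, add FOLLOW(A).
FOLLOW(S) = {$}


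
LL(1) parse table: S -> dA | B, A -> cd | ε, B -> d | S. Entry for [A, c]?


For [A, c]: 'c' ∈ FIRST(cd)
Entry: A -> cd


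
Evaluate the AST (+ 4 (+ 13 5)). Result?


Evaluate inner: (+ 13 5) = 18
Evaluate root: (+ 4 18) = 22
Result: 22


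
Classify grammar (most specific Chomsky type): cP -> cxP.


LHS has context (more than one symbol) and |LHS| ≤ |RHS|
Classification: Type 1 (Context-Sensitive)


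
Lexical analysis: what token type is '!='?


Pattern: operator symbol
Type: OPERATOR


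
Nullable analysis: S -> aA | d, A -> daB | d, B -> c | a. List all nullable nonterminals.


A nonterminal is nullable iff some alternative derives ε (directly, or every symbol in it is nullable)
Nullable: {}


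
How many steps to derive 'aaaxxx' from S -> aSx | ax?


Derivation: S => aSx => aaSxx => aaaxxx
Steps: 3


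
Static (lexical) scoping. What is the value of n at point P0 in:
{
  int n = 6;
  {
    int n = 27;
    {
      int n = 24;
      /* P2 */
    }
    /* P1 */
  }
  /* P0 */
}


n declared in the same block as P0
n = 6


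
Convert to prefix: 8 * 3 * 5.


left-to-right (same/higher precedence on left): tree is (* (* 8 3) 5)
Prefix: * * 8 3 5


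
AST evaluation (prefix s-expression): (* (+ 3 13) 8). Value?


Evaluate inner: (+ 3 13) = 16
Evaluate root: (* 16 8) = 128
Result: 128


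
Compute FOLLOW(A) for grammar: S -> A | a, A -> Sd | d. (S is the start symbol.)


$ ∈ FOLLOW(S). For each A -> αBβ: add FIRST(β)\{ε} to FOLLOW(B); if β nullable, add FOLLOW(A).
FOLLOW(A) = {$, d}


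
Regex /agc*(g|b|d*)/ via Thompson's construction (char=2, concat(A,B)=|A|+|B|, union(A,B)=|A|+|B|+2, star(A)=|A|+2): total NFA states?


Syntax tree has 6 char leaf(s), 2 union(s), 2 star(s)
chars contribute 6×2 = 12; each union adds +2; each star adds +2
Total: 12 + 4 + 4 = 20 states


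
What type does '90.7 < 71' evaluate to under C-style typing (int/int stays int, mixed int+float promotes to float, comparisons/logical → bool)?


Operand types: float < int
Rule: comparison yields bool
Result type: bool


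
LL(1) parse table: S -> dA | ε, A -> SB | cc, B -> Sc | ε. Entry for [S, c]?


For [S, c]: ε is nullable and 'c' ∈ FOLLOW(S)
Entry: S -> ε


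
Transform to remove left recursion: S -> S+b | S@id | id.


Left-recursive alternatives: S+b, S@id; non-recursive: id
Introduce S': S -> idS', S' -> +bS' | @idS' | ε


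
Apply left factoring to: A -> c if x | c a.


Common prefix: 'c'
Factored: A -> c A', A' -> if x | a


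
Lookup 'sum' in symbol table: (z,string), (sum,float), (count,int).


Lookup 'sum' → type float


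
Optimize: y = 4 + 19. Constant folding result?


4 + 19 = 23 at compile time
Optimized: y = 23


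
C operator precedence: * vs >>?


'*' is multiplicative (level 10); '>>' is shift (level 8)
Higher level binds tighter
'*' has higher precedence than '>>'


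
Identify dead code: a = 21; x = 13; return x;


a is assigned but never read
Dead: 'a = 21'


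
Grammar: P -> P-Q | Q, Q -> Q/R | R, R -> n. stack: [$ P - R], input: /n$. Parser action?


'R' (not preceded by Q/) is the handle for Q -> R
Action: reduce (Q -> R)


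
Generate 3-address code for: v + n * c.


Break into single-operator statements:
t1 = n * c
t2 = v + t1


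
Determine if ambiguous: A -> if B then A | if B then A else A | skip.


dangling else: 'if B then if B then skip else skip' parses two ways
Ambiguous


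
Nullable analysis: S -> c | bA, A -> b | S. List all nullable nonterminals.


A nonterminal is nullable iff some alternative derives ε (directly, or every symbol in it is nullable)
Nullable: {}


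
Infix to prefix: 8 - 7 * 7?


'*' binds tighter: tree is (- 8 (* 7 7))
Prefix: - 8 * 7 7


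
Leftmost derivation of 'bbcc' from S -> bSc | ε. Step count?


Derivation: S => bSc => bbScc => bbcc
Steps: 3


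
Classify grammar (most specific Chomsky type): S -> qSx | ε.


Single nonterminal LHS, but q^n x^n is not regular
Classification: Type 2 (Context-Free)


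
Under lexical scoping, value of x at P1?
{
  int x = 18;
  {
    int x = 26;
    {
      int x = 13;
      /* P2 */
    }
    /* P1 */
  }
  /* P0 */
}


x declared in the same block as P1
x = 26


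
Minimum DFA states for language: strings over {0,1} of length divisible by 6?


Track length mod 6: states 0..5, accept at 0
Minimal DFA: 6 states


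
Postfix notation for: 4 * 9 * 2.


Left to right (same or higher precedence on left)
Postfix: 4 9 * 2 *


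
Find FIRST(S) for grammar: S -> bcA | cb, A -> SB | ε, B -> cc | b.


Per alternative of S: FIRST(bcA) = {b}; FIRST(cb) = {c}
FIRST(S) = {b, c}


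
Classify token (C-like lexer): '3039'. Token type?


Pattern: digits only
Type: INTEGER_LITERAL


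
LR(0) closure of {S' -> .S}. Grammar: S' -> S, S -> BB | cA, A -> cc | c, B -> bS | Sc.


Start: S' -> .S
For each item with dot before a nonterminal B, add B -> .γ for every B-production
Closure: [S' -> .S, S -> .BB, S -> .cA, B -> .bS, B -> .Sc]


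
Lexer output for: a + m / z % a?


Scan left to right, longest-match per lexeme
Tokens: ID(a), OP(+), ID(m), OP(/), ID(z), OP(%), ID(a)


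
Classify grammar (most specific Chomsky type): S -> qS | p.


Right-linear: every RHS is a terminal or a terminal followed by one nonterminal
Classification: Type 3 (Regular)


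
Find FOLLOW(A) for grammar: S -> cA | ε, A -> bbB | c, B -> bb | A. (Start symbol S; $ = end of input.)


$ ∈ FOLLOW(S). For each A -> αBβ: add FIRST(β)\{ε} to FOLLOW(B); if β nullable, add FOLLOW(A).
FOLLOW(A) = {$}


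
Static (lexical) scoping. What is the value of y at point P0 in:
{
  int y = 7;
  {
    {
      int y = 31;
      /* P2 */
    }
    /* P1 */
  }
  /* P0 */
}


y declared in the same block as P0
y = 7


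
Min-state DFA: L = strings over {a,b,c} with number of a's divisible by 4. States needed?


Track (count of a) mod 4: states 0..3, accept at 0
Minimal DFA: 4 states


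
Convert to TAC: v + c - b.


Break into single-operator statements:
t1 = v + c
t2 = t1 - b


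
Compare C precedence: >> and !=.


'>>' is shift (level 8); '!=' is equality (level 6)
Higher level binds tighter
'>>' has higher precedence than '!='


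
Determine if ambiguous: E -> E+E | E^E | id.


'id+id^id' has two parse trees (no precedence encoded between + and ^)
Ambiguous


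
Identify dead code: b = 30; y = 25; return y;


b is assigned but never read
Dead: 'b = 30'


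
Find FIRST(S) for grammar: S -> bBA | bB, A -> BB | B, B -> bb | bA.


Per alternative of S: FIRST(bBA) = {b}; FIRST(bB) = {b}
FIRST(S) = {b}


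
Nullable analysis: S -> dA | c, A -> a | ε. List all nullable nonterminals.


A nonterminal is nullable iff some alternative derives ε (directly, or every symbol in it is nullable)
Nullable: {A}


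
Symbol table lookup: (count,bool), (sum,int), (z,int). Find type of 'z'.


Lookup 'z' → type int


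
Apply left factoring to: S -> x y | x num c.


Common prefix: 'x'
Factored: S -> x S', S' -> y | num c


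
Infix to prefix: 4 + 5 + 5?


left-to-right (same/higher precedence on left): tree is (+ (+ 4 5) 5)
Prefix: + + 4 5 5


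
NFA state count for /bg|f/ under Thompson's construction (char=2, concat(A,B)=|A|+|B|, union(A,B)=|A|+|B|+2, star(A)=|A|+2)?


Syntax tree has 3 char leaf(s), 1 union(s), 0 star(s)
chars contribute 3×2 = 6; each union adds +2; each star adds +2
Total: 6 + 2 + 0 = 8 states
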